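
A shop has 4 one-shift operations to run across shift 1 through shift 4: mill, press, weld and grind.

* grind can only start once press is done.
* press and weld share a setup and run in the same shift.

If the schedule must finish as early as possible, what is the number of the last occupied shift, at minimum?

shift 2

The precedence chain requires at least 2 distinct shifts.
2 works (last occupied shift: shift 2): for example grind -> shift 2, mill -> shift 1, weld -> shift 1, press -> shift 1.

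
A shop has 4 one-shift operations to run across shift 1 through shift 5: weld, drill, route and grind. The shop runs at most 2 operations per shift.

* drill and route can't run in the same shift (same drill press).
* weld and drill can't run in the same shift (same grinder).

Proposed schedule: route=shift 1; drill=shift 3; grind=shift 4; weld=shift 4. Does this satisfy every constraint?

Yes, all constraints hold

weld and drill can't run in the same shift (same grinder) — holds.
drill and route can't run in the same shift (same drill press) — holds.
The shop runs at most 2 operations per shift — holds.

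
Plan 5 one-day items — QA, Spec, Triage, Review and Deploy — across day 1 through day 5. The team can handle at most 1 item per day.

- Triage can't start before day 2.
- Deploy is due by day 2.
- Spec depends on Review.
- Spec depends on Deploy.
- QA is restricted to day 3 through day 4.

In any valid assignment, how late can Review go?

day 4

Downstream work caps Review at day 4.
Review at day 4 is achievable: Triage=day 2; Deploy=day 1; QA=day 3; Spec=day 5; Review=day 4.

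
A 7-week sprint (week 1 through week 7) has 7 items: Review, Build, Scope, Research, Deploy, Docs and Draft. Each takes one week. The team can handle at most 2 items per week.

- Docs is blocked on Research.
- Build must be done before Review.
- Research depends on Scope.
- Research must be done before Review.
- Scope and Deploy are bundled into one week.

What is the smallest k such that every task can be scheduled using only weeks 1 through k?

The precedence chain requires at least 3 distinct weeks.
With at most 2 per week and 7 tasks, at least 4 weeks are needed.
4 works (last occupied week: week 4): for example Docs=week 3, Build=week 2, Deploy=week 1, Research=week 2, Draft=week 4, Scope=week 1, Review=week 3.

4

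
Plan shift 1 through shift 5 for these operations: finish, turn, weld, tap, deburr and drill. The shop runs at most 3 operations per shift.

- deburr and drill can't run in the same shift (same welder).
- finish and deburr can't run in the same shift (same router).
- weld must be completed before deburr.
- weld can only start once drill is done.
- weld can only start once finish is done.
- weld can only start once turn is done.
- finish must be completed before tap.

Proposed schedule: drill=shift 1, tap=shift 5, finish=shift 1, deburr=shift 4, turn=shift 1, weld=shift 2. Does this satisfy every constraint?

Valid

weld can only start once turn is done — holds.
The shop runs at most 3 operations per shift — holds.
weld must be completed before deburr — holds.
finish and deburr can't run in the same shift (same router) — holds.
finish must be completed before tap — holds.
weld can only start once drill is done — holds.
weld can only start once finish is done — holds.
deburr and drill can't run in the same shift (same welder) — holds.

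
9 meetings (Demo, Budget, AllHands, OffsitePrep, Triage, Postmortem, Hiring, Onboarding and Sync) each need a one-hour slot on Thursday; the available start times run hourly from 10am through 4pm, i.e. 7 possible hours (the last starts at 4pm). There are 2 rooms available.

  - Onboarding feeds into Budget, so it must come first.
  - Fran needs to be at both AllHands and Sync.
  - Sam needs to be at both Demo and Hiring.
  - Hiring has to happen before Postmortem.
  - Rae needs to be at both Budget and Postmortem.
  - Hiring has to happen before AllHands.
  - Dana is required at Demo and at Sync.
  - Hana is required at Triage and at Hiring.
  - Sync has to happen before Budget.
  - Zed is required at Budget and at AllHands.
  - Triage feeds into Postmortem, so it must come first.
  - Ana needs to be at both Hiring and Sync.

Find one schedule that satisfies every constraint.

Sync -> 10am, Demo -> 1pm, Hiring -> 11am, Onboarding -> 10am, Triage -> 12pm, AllHands -> 12pm, Postmortem -> 1pm, Budget -> 11am, OffsitePrep -> 2pm

Checking: Onboarding(10am) before Budget(11am); Hiring(11am) before AllHands(12pm); Hiring(11am) before Postmortem(1pm); Triage(12pm) before Postmortem(1pm); Sync(10am) before Budget(11am); Budget(11am) != AllHands(12pm); Hiring(11am) != Sync(10am); Demo(1pm) != Hiring(11am); Triage(12pm) != Hiring(11am); Demo(1pm) != Sync(10am); AllHands(12pm) != Sync(10am); Budget(11am) != Postmortem(1pm); max 2 per hour (cap 2).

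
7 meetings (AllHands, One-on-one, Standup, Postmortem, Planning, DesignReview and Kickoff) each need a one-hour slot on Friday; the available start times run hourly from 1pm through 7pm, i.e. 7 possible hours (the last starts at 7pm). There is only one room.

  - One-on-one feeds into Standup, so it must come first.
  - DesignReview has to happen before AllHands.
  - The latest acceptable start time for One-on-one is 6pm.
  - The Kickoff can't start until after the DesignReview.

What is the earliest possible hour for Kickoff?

Precedence pushes Kickoff to at least 2pm.
Kickoff at 2pm is achievable: Postmortem=6pm; Standup=5pm; One-on-one=3pm; AllHands=4pm; Kickoff=2pm; DesignReview=1pm; Planning=7pm.

2pm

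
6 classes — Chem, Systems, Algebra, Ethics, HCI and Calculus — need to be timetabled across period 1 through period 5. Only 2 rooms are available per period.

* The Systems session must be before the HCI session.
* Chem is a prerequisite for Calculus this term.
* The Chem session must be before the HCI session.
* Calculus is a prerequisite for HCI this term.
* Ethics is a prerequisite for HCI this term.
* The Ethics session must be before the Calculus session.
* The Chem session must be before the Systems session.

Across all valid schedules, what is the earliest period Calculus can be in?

Precedence pushes Calculus to at least period 2; downstream work caps Calculus at period 4.
Calculus at period 2 is achievable: Ethics in period 1, Chem in period 1, Systems in period 2, Algebra in period 3, HCI in period 3, Calculus in period 2.

period 2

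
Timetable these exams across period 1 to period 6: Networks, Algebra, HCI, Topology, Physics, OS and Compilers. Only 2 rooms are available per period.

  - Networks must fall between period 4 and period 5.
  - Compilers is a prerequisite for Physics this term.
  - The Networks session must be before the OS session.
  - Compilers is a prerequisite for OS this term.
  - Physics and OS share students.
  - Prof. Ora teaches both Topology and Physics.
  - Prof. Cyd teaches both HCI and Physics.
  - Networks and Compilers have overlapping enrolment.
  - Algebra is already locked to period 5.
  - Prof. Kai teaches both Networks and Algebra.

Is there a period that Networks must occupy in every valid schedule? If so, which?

Networks's window is period 4–period 5.
Algebra is fixed at period 5, and Networks can't share a period with Algebra.
So Networks must be period 4.

period 4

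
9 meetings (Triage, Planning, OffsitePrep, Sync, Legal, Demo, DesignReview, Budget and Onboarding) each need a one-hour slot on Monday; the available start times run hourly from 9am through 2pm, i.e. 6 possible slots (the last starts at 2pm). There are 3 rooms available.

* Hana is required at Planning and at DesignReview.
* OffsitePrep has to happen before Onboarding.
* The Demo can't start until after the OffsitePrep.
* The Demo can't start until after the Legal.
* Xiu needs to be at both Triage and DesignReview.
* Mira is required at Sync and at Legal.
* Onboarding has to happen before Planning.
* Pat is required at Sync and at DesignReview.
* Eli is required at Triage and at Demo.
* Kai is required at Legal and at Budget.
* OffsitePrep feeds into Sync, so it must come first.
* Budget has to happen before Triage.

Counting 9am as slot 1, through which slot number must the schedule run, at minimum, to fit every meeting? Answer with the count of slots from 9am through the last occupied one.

The precedence chain requires at least 3 distinct slots.
With at most 3 per slot and 9 meetings, at least 3 slots are needed.
3 works (last occupied slot: 11am): for example DesignReview in 9am; Legal in 9am; Onboarding in 10am; Budget in 10am; Triage in 11am; Planning in 11am; Demo in 10am; Sync in 11am; OffsitePrep in 9am.

3 slots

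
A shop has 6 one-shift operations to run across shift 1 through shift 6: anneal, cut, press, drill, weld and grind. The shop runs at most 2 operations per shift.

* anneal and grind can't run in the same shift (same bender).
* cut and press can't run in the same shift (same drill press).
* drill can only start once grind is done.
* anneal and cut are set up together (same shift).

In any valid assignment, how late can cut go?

cut at shift 6 is achievable: grind in shift 1, weld in shift 2, press in shift 1, drill in shift 2, cut in shift 6, anneal in shift 6.

shift 6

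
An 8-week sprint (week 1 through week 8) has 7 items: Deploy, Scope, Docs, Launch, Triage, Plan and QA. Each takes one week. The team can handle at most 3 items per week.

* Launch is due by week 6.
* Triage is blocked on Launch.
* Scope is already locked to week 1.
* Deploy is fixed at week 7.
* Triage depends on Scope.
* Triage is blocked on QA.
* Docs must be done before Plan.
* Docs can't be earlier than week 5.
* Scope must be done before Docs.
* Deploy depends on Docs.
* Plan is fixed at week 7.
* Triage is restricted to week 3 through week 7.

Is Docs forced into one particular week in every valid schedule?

No

Docs can be week 5 (e.g. Scope=week 1, Docs=week 5, Plan=week 7, QA=week 1, Deploy=week 7, Triage=week 3, Launch=week 1) or week 6 (e.g. Launch -> week 1; Plan -> week 7; Deploy -> week 7; Scope -> week 1; Docs -> week 6; Triage -> week 3; QA -> week 1).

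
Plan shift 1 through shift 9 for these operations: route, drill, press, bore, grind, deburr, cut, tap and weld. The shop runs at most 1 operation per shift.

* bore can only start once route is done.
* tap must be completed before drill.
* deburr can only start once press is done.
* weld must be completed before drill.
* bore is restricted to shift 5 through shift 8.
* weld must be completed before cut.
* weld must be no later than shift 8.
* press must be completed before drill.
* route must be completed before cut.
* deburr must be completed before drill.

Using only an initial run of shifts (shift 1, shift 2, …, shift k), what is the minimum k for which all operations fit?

The precedence chain requires at least 3 distinct shifts.
With at most 1 per shift and 9 operations, at least 9 shifts are needed.
bore can't be placed before shift 5, so the schedule must run through at least shift 5.
9 works (last occupied shift: shift 9): for example grind in shift 9, deburr in shift 4, tap in shift 6, route in shift 2, press in shift 3, bore in shift 5, cut in shift 8, drill in shift 7, weld in shift 1.

9 shifts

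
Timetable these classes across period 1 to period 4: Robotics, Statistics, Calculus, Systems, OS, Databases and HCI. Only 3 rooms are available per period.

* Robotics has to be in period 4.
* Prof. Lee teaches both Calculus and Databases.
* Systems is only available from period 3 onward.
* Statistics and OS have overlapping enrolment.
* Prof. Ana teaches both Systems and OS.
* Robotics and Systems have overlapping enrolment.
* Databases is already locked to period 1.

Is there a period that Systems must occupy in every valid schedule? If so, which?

Systems's window is period 3–period 4.
Robotics is fixed at period 4, and Systems can't share a period with Robotics.
So Systems must be period 3.

period 3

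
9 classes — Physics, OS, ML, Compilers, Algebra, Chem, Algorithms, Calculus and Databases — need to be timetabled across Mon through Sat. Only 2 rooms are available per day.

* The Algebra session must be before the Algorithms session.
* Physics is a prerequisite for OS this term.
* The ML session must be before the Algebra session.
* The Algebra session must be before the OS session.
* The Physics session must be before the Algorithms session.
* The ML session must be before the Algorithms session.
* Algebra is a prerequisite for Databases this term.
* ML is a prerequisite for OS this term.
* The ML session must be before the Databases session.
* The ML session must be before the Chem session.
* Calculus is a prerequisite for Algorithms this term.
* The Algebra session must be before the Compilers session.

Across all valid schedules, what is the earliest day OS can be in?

Wed

Precedence pushes OS to at least Wed.
OS at Wed is achievable: ML in Mon; Databases in Thu; Compilers in Thu; Algorithms in Wed; Algebra in Tue; Calculus in Tue; OS in Wed; Physics in Mon; Chem in Fri.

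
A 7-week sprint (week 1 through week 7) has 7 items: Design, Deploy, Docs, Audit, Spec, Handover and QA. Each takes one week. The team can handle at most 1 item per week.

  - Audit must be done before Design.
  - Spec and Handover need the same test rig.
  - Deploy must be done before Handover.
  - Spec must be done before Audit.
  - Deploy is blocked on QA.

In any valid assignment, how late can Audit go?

Precedence pushes Audit to at least week 2; downstream work caps Audit at week 6.
Audit at week 6 is achievable: Spec=week 3, Handover=week 4, Docs=week 5, QA=week 1, Audit=week 6, Deploy=week 2, Design=week 7.

week 6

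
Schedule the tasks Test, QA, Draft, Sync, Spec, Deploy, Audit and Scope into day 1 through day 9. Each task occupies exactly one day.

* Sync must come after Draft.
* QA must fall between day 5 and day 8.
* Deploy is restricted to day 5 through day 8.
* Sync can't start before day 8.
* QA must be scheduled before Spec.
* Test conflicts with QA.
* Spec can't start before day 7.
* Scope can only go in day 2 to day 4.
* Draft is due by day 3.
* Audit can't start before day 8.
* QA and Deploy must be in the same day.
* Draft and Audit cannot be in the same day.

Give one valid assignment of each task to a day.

QA=day 5; Deploy=day 5; Scope=day 2; Audit=day 8; Test=day 1; Spec=day 7; Sync=day 8; Draft=day 1

Checking: QA(day 5) before Spec(day 7); Draft(day 1) before Sync(day 8); Test(day 1) != QA(day 5); Draft(day 1) != Audit(day 8); QA = Deploy = day 5; Spec=day 7 in [day 7,day 9]; QA=day 5 in [day 5,day 8]; Deploy=day 5 in [day 5,day 8]; Scope=day 2 in [day 2,day 4]; Audit=day 8 in [day 8,day 9]; Sync=day 8 in [day 8,day 9]; Draft=day 1 in [day 1,day 3].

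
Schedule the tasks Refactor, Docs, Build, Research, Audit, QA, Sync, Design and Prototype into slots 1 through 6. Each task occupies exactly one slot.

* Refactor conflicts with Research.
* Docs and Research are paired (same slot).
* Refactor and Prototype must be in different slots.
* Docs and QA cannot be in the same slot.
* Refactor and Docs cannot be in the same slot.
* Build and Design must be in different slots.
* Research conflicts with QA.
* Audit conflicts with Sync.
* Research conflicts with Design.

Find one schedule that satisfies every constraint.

Research in 2; Sync in 2; QA in 1; Audit in 1; Prototype in 2; Docs in 2; Refactor in 1; Design in 3; Build in 1

Checking: Audit(1) != Sync(2); Refactor(1) != Research(2); Build(1) != Design(3); Research(2) != QA(1); Docs(2) != QA(1); Refactor(1) != Prototype(2); Refactor(1) != Docs(2); Research(2) != Design(3); Docs = Research = 2.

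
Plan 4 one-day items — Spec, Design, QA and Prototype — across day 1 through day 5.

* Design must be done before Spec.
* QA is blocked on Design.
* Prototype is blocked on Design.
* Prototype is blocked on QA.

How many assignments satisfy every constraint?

Splitting on Spec: it can be day 2 (6), day 3 (9), day 4 (10), day 5 (10). Listing each branch's schedules as (Design, QA, Prototype) by day number:
Spec=day 2: (1,2,3) (1,2,4) (1,2,5) (1,3,4) (1,3,5) (1,4,5) — 6.
Spec=day 3: (1,2,3) (1,2,4) (1,2,5) (1,3,4) (1,3,5) (1,4,5) (2,3,4) (2,3,5) (2,4,5) — 9.
Spec=day 4: (1,2,3) (1,2,4) (1,2,5) (1,3,4) (1,3,5) (1,4,5) (2,3,4) (2,3,5) (2,4,5) (3,4,5) — 10.
Spec=day 5: (1,2,3) (1,2,4) (1,2,5) (1,3,4) (1,3,5) (1,4,5) (2,3,4) (2,3,5) (2,4,5) (3,4,5) — 10.
Summing: 6 + 9 + 10 + 10 = 35.

35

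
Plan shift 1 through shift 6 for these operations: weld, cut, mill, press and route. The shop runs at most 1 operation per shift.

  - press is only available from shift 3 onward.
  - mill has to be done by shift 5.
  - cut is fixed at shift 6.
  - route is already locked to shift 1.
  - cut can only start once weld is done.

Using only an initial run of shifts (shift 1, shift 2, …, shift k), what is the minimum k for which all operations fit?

The precedence chain requires at least 2 distinct shifts.
With at most 1 per shift and 5 operations, at least 5 shifts are needed.
cut can't be placed before shift 6, so the schedule must run through at least shift 6.
6 works (last occupied shift: shift 6): for example route -> shift 1, press -> shift 3, mill -> shift 2, cut -> shift 6, weld -> shift 4.

6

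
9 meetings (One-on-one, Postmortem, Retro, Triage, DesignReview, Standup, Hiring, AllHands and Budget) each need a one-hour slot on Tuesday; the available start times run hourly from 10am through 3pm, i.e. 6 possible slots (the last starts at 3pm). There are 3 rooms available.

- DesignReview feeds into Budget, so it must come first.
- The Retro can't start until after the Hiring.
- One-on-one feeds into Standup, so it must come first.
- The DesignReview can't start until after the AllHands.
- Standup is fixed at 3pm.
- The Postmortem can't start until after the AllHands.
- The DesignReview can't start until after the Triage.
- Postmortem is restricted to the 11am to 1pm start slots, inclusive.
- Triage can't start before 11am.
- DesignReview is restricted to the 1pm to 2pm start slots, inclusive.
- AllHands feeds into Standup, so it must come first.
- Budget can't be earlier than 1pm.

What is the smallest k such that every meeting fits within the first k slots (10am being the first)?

The precedence chain requires at least 3 distinct slots.
With at most 3 per slot and 9 meetings, at least 3 slots are needed.
Standup can't be placed before 3pm — that is slot 6 counting from 10am — so the schedule must run through at least 6 slots.
6 works (last occupied slot: 3pm): for example One-on-one=10am; Standup=3pm; Retro=11am; Triage=11am; Budget=2pm; AllHands=10am; Hiring=10am; Postmortem=11am; DesignReview=1pm.

6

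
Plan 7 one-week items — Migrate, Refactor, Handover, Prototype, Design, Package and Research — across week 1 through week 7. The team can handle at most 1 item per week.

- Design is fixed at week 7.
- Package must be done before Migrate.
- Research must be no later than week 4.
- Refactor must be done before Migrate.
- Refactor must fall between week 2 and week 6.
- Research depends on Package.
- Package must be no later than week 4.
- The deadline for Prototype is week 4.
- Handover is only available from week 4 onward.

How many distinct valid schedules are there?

21

Splitting on Migrate: it can be week 5 (9), week 6 (12). Listing each branch's schedules as (Refactor, Handover, Prototype, Design, Package, Research) by week number:
Migrate=week 5: (2,6,1,7,3,4) (2,6,3,7,1,4) (2,6,4,7,1,3) (3,6,1,7,2,4) (3,6,2,7,1,4) (3,6,4,7,1,2) (4,6,1,7,2,3) (4,6,2,7,1,3) (4,6,3,7,1,2) — 9.
Migrate=week 6: (2,5,1,7,3,4) (2,5,3,7,1,4) (2,5,4,7,1,3) (3,5,1,7,2,4) (3,5,2,7,1,4) (3,5,4,7,1,2) (4,5,1,7,2,3) (4,5,2,7,1,3) (4,5,3,7,1,2) (5,4,1,7,2,3) (5,4,2,7,1,3) (5,4,3,7,1,2) — 12.
Summing: 9 + 12 = 21.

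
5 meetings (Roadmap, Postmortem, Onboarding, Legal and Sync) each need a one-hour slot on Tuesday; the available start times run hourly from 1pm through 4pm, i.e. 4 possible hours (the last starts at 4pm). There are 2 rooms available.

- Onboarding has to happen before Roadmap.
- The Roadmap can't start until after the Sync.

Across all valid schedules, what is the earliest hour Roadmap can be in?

2pm

Precedence pushes Roadmap to at least 2pm.
Roadmap at 2pm is achievable: Onboarding=1pm; Sync=1pm; Roadmap=2pm; Legal=3pm; Postmortem=2pm.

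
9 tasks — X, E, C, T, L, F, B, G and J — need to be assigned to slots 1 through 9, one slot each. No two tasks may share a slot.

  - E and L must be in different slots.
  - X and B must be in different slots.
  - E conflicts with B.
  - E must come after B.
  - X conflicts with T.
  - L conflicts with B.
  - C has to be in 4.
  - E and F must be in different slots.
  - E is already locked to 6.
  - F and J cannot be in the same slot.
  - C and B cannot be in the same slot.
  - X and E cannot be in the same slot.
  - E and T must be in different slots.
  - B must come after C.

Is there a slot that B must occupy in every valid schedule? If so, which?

5

C is fixed at 4 and must come before B, so B is at least 5.
E is fixed at 6 and must come after B, so B is at most 5.
So B must be 5.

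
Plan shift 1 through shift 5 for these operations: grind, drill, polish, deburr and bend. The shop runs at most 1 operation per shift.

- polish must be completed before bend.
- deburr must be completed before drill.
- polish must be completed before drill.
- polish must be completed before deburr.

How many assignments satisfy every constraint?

Splitting on grind: it can be shift 1 (3), shift 2 (3), shift 3 (3), shift 4 (3), shift 5 (3). Listing each branch's schedules as (drill, polish, deburr, bend) by shift number:
grind=shift 1: (4,2,3,5) (5,2,3,4) (5,2,4,3) — 3.
grind=shift 2: (4,1,3,5) (5,1,3,4) (5,1,4,3) — 3.
grind=shift 3: (4,1,2,5) (5,1,2,4) (5,1,4,2) — 3.
grind=shift 4: (3,1,2,5) (5,1,2,3) (5,1,3,2) — 3.
grind=shift 5: (3,1,2,4) (4,1,2,3) (4,1,3,2) — 3.
Summing: 3 + 3 + 3 + 3 + 3 = 15.

15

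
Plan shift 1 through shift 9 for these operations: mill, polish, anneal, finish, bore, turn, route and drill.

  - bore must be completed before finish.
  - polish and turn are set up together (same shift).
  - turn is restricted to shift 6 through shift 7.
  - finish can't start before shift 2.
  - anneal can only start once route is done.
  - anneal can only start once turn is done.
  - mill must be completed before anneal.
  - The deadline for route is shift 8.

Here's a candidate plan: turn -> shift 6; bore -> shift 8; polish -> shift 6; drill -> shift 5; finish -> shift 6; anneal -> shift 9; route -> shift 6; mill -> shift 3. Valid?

finish can't start before shift 2 — holds.
mill must be completed before anneal — holds.
bore must be completed before finish — violated.
polish and turn are set up together (same shift) — holds.
anneal can only start once turn is done — holds.
anneal can only start once route is done — holds.
turn is restricted to shift 6 through shift 7 — holds.
The deadline for route is shift 8 — holds.

Invalid. bore must be completed before finish.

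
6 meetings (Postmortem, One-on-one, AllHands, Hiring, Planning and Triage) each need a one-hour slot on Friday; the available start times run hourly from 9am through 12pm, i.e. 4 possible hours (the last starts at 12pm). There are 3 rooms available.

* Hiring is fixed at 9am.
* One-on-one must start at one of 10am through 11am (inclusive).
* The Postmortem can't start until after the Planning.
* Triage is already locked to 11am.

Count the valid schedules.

45

Splitting on Postmortem: it can be 10am (8), 11am (14), 12pm (23). Listing each branch's schedules as (One-on-one, AllHands, Hiring, Planning, Triage):
Postmortem=10am: (10am,9am,9am,9am,11am) (10am,10am,9am,9am,11am) (10am,11am,9am,9am,11am) (10am,12pm,9am,9am,11am) (11am,9am,9am,9am,11am) (11am,10am,9am,9am,11am) (11am,11am,9am,9am,11am) (11am,12pm,9am,9am,11am) — 8.
Postmortem=11am: (10am,9am,9am,9am,11am) (10am,9am,9am,10am,11am) (10am,10am,9am,9am,11am) (10am,10am,9am,10am,11am) (10am,11am,9am,9am,11am) (10am,11am,9am,10am,11am) (10am,12pm,9am,9am,11am) (10am,12pm,9am,10am,11am) (11am,9am,9am,9am,11am) (11am,9am,9am,10am,11am) (11am,10am,9am,9am,11am) (11am,10am,9am,10am,11am) (11am,12pm,9am,9am,11am) (11am,12pm,9am,10am,11am) — 14.
Postmortem=12pm: (10am,9am,9am,9am,11am) (10am,9am,9am,10am,11am) (10am,9am,9am,11am,11am) (10am,10am,9am,9am,11am) (10am,10am,9am,10am,11am) (10am,10am,9am,11am,11am) (10am,11am,9am,9am,11am) (10am,11am,9am,10am,11am) (10am,11am,9am,11am,11am) (10am,12pm,9am,9am,11am) (10am,12pm,9am,10am,11am) (10am,12pm,9am,11am,11am) (11am,9am,9am,9am,11am) (11am,9am,9am,10am,11am) (11am,9am,9am,11am,11am) (11am,10am,9am,9am,11am) (11am,10am,9am,10am,11am) (11am,10am,9am,11am,11am) (11am,11am,9am,9am,11am) (11am,11am,9am,10am,11am) (11am,12pm,9am,9am,11am) (11am,12pm,9am,10am,11am) (11am,12pm,9am,11am,11am) — 23.
Summing: 8 + 14 + 23 = 45.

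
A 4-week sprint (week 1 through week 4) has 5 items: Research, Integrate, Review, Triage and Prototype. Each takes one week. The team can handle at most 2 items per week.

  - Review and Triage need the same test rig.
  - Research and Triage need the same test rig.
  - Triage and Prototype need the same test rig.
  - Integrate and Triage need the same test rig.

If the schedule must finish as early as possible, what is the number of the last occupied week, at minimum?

week 3

With at most 2 per week and 5 tasks, at least 3 weeks are needed.
3 works (last occupied week: week 3): for example Research in week 1; Integrate in week 1; Triage in week 3; Review in week 2; Prototype in week 2.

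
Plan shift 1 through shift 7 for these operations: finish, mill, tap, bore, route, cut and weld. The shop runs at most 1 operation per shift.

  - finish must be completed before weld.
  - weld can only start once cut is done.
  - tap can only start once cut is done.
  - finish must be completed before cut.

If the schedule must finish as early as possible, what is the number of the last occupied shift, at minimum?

7

The precedence chain requires at least 3 distinct shifts.
With at most 1 per shift and 7 operations, at least 7 shifts are needed.
7 works (last occupied shift: shift 7): for example finish in shift 1, route in shift 7, weld in shift 3, bore in shift 6, tap in shift 4, cut in shift 2, mill in shift 5.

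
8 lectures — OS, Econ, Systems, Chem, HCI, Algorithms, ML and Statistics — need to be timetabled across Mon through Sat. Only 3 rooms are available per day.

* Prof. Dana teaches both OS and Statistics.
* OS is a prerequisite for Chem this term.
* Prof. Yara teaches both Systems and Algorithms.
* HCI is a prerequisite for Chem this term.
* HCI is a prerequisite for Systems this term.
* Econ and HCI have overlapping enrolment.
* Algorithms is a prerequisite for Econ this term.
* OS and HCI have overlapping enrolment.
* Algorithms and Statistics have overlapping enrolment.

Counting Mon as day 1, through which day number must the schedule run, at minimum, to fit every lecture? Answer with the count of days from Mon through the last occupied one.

The precedence chain requires at least 2 distinct days.
With at most 3 per day and 8 lectures, at least 3 days are needed.
3 works (last occupied day: Wed): for example Chem in Wed, HCI in Mon, ML in Mon, Algorithms in Mon, Econ in Tue, Systems in Tue, OS in Tue, Statistics in Wed.

3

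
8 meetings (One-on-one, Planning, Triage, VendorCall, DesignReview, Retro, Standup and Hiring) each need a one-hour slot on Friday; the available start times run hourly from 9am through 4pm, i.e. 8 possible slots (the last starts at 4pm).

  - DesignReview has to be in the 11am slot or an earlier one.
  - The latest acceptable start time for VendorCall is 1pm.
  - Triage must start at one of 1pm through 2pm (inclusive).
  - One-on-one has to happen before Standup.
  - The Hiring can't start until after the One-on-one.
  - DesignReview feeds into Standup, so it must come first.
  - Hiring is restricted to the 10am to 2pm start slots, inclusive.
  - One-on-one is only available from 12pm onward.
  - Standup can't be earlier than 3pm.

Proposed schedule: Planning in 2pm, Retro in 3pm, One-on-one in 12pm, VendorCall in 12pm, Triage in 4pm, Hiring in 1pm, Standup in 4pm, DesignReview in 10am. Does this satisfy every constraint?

Invalid. Triage must start at one of 1pm through 2pm (inclusive).

Hiring is restricted to the 10am to 2pm start slots, inclusive — holds.
Triage must start at one of 1pm through 2pm (inclusive) — violated.
The Hiring can't start until after the One-on-one — holds.
Standup can't be earlier than 3pm — holds.
One-on-one is only available from 12pm onward — holds.
One-on-one has to happen before Standup — holds.
DesignReview feeds into Standup, so it must come first — holds.
DesignReview has to be in the 11am slot or an earlier one — holds.
The latest acceptable start time for VendorCall is 1pm — holds.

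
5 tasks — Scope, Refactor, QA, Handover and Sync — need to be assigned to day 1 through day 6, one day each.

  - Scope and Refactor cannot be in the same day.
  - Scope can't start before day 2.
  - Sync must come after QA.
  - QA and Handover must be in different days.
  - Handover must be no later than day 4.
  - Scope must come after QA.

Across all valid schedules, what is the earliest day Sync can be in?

day 2

Precedence pushes Sync to at least day 2.
Sync at day 2 is achievable: Scope in day 2, QA in day 1, Refactor in day 1, Handover in day 2, Sync in day 2.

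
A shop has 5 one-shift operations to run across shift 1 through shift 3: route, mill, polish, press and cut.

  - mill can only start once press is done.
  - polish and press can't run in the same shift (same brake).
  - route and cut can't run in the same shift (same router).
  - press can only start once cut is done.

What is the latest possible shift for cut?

shift 1

Downstream work caps cut at shift 1.
cut at shift 1 is achievable: mill=shift 3, route=shift 2, press=shift 2, polish=shift 1, cut=shift 1.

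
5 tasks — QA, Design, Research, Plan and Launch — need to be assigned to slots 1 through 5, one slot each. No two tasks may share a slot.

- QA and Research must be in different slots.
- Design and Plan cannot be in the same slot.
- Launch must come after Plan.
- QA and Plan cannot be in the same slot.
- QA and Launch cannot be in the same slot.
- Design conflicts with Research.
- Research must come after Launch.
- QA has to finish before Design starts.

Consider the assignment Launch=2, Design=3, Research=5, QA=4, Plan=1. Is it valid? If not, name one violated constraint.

Invalid. QA has to finish before Design starts.

Design conflicts with Research — holds.
Launch must come after Plan — holds.
QA and Research must be in different slots — holds.
QA and Plan cannot be in the same slot — holds.
Design and Plan cannot be in the same slot — holds.
Research must come after Launch — holds.
QA has to finish before Design starts — violated.
QA and Launch cannot be in the same slot — holds.
No two tasks may share a slot — holds.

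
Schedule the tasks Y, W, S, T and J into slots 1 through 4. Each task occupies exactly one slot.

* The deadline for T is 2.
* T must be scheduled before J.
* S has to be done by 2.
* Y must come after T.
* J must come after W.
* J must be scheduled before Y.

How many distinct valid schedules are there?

Splitting on Y: it can be 3 (2), 4 (10). Listing each branch's schedules as (W, S, T, J):
Y=3: (1,1,1,2) (1,2,1,2) — 2.
Y=4: (1,1,1,2) (1,1,1,3) (1,1,2,3) (1,2,1,2) (1,2,1,3) (1,2,2,3) (2,1,1,3) (2,1,2,3) (2,2,1,3) (2,2,2,3) — 10.
Summing: 2 + 10 = 12.

12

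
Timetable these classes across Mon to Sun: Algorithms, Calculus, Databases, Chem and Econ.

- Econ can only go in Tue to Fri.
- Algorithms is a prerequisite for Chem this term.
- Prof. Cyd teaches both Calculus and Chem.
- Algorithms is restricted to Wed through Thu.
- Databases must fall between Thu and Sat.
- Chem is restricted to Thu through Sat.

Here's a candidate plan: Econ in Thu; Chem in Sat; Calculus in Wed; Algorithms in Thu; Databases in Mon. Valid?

No — it violates: Databases must fall between Thu and Sat

Algorithms is restricted to Wed through Thu — holds.
Chem is restricted to Thu through Sat — holds.
Econ can only go in Tue to Fri — holds.
Algorithms is a prerequisite for Chem this term — holds.
Prof. Cyd teaches both Calculus and Chem — holds.
Databases must fall between Thu and Sat — violated.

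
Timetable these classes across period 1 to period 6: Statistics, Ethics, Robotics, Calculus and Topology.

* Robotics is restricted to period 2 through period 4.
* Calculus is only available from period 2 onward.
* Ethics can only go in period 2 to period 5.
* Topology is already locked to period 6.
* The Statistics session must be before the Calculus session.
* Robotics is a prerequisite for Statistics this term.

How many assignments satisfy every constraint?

40

Splitting on Statistics: it can be period 3 (12), period 4 (16), period 5 (12). Listing each branch's schedules as (Ethics, Robotics, Calculus, Topology) by period number:
Statistics=period 3: (2,2,4,6) (2,2,5,6) (2,2,6,6) (3,2,4,6) (3,2,5,6) (3,2,6,6) (4,2,4,6) (4,2,5,6) (4,2,6,6) (5,2,4,6) (5,2,5,6) (5,2,6,6) — 12.
Statistics=period 4: (2,2,5,6) (2,2,6,6) (2,3,5,6) (2,3,6,6) (3,2,5,6) (3,2,6,6) (3,3,5,6) (3,3,6,6) (4,2,5,6) (4,2,6,6) (4,3,5,6) (4,3,6,6) (5,2,5,6) (5,2,6,6) (5,3,5,6) (5,3,6,6) — 16.
Statistics=period 5: (2,2,6,6) (2,3,6,6) (2,4,6,6) (3,2,6,6) (3,3,6,6) (3,4,6,6) (4,2,6,6) (4,3,6,6) (4,4,6,6) (5,2,6,6) (5,3,6,6) (5,4,6,6) — 12.
Summing: 12 + 16 + 12 = 40.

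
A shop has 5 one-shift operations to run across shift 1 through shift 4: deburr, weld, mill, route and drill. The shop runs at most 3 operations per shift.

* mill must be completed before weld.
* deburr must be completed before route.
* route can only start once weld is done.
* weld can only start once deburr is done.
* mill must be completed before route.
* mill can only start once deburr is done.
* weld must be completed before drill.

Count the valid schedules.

Enumerating: weld in shift 3; route in shift 4; mill in shift 2; deburr in shift 1; drill in shift 4.

1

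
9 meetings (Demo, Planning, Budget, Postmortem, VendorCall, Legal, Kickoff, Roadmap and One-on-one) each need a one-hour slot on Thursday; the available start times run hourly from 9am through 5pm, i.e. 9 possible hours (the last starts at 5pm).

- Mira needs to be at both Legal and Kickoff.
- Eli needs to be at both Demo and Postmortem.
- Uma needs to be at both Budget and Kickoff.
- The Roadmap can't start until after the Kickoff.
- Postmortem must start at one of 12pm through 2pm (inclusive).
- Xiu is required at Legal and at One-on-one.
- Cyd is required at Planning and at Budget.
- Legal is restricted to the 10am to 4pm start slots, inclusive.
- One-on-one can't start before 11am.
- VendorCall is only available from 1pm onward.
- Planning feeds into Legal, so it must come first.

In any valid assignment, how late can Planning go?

Downstream work caps Planning at 3pm.
Planning at 3pm is achievable: Demo=9am; Legal=4pm; Postmortem=12pm; Budget=10am; One-on-one=11am; Roadmap=10am; Planning=3pm; Kickoff=9am; VendorCall=1pm.

3pm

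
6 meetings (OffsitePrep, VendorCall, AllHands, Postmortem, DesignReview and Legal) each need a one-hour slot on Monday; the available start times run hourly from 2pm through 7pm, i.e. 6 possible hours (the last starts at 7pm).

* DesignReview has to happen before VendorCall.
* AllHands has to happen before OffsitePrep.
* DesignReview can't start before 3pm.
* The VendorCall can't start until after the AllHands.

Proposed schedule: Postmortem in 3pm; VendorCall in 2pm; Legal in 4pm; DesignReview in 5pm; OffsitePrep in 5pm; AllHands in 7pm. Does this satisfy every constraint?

No — it violates: The VendorCall can't start until after the AllHands

AllHands has to happen before OffsitePrep — violated.
The VendorCall can't start until after the AllHands — violated.
DesignReview can't start before 3pm — holds.
DesignReview has to happen before VendorCall — violated.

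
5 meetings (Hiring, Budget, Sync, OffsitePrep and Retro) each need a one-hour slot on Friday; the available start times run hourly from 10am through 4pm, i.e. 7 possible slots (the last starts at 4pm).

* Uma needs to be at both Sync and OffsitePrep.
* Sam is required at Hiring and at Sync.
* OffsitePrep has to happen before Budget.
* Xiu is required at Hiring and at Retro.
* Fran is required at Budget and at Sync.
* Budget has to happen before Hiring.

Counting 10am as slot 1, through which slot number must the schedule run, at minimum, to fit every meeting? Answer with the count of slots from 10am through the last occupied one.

The precedence chain requires at least 3 distinct slots.
Could 3 slots be enough, i.e. nothing placed later than 12pm? No: Budget must come after OffsitePrep (at 10am or later) → {11am, 12pm}; OffsitePrep must come before Budget (at 12pm or earlier) → {10am, 11am}; Hiring must come after Budget (at 11am or later) → {12pm}; Budget must come before Hiring (at 12pm or earlier) → {11am}; Sync can't share with Hiring (12pm) → {10am, 11am}; Sync can't share with Budget (11am) → {10am}; OffsitePrep must come before Budget (at 11am or earlier) → {10am}; OffsitePrep can't share with Sync (10am) → nothing is left.
So 3 slots is not enough.
4 works (last occupied slot: 1pm): for example Retro=10am, OffsitePrep=10am, Budget=11am, Hiring=12pm, Sync=1pm.

4 slots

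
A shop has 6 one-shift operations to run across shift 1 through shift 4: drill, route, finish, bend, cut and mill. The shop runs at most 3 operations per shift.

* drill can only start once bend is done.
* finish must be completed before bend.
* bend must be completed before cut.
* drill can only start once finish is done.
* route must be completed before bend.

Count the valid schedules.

Splitting on drill: it can be shift 3 (8), shift 4 (24). Listing each branch's schedules as (route, finish, bend, cut, mill) by shift number:
drill=shift 3: (1,1,2,3,1) (1,1,2,3,2) (1,1,2,3,3) (1,1,2,3,4) (1,1,2,4,1) (1,1,2,4,2) (1,1,2,4,3) (1,1,2,4,4) — 8.
drill=shift 4: (1,1,2,3,1) (1,1,2,3,2) (1,1,2,3,3) (1,1,2,3,4) (1,1,2,4,1) (1,1,2,4,2) (1,1,2,4,3) (1,1,2,4,4) (1,1,3,4,1) (1,1,3,4,2) (1,1,3,4,3) (1,1,3,4,4) (1,2,3,4,1) (1,2,3,4,2) (1,2,3,4,3) (1,2,3,4,4) (2,1,3,4,1) (2,1,3,4,2) (2,1,3,4,3) (2,1,3,4,4) (2,2,3,4,1) (2,2,3,4,2) (2,2,3,4,3) (2,2,3,4,4) — 24.
Summing: 8 + 24 = 32.

32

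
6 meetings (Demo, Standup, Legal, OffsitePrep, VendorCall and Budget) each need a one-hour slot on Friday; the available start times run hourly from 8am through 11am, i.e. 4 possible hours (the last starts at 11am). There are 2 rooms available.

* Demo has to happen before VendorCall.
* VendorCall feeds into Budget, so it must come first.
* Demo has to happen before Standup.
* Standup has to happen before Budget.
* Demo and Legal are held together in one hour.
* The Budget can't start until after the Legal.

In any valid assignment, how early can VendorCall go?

Precedence pushes VendorCall to at least 9am; downstream work caps VendorCall at 10am.
VendorCall at 9am is achievable: Demo -> 8am; OffsitePrep -> 10am; VendorCall -> 9am; Standup -> 9am; Budget -> 10am; Legal -> 8am.

9am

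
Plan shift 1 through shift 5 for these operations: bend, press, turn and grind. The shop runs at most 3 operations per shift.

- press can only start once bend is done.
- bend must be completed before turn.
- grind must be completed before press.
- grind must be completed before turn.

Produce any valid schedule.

bend in shift 1; grind in shift 1; press in shift 2; turn in shift 2

Checking: grind(shift 1) before press(shift 2); bend(shift 1) before press(shift 2); bend(shift 1) before turn(shift 2); grind(shift 1) before turn(shift 2); max 2 per shift (cap 3).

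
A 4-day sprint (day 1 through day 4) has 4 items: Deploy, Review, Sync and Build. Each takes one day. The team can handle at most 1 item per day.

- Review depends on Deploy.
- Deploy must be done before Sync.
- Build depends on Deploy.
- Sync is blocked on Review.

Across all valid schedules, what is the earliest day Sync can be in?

day 3

Precedence pushes Sync to at least day 3.
Sync at day 3 is achievable: Sync in day 3; Deploy in day 1; Review in day 2; Build in day 4.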